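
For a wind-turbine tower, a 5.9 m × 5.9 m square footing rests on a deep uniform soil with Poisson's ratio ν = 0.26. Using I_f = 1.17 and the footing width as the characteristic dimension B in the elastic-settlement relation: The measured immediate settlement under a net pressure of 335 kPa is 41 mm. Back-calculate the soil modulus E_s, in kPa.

E_s ≈ 52600 kPa

S_e = q·B·(1−ν²)/E_s · I_f  ⇒  E_s = q·B·(1−ν²)·I_f / S_e.
E_s = 335 × 5.9 × 0.9324 × 1.17 / 0.041 = 52590 kPa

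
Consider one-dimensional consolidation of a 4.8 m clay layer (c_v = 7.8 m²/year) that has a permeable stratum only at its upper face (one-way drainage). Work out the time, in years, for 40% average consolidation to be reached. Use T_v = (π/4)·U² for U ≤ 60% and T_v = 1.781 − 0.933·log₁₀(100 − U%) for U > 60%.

Drainage path length: H_d = H = 4.8 m (single drainage).
U ≤ 60%: T_v = (π/4)·U² = (π/4)×0.4² = 0.12566.
t = T_v·H_d²/c_v = 0.12566×4.8²/7.8 = 0.3712 years.

t ≈ 0.371 years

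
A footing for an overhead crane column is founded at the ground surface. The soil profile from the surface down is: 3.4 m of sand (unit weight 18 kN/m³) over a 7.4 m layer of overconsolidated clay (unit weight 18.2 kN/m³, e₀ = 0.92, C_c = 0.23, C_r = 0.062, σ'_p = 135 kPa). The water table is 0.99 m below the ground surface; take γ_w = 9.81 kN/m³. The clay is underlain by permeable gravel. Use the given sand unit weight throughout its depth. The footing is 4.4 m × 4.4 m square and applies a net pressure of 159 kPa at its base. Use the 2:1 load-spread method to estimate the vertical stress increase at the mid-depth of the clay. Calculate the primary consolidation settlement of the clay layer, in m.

Mid-depth of clay below the ground surface: z = 3.4 + 7.4/2 = 7.1 m.
Total vertical stress at mid-clay: σ_v = 18×3.4 + 18.2×3.7 = 128.54 kPa.
Pore pressure: u = 9.81×(7.1 − 0.99) = 59.939 kPa.
Initial effective stress: σ'_0 = σ_v − u = 128.54 − 59.939 = 68.601 kPa.
Stress increase at mid-clay by the 2:1 spreading method:
Δσ = qBL/((B+z)(L+z)) = 159×4.4×4.4/((4.4+7.1)(4.4+7.1)) = 23.276 kPa
Final effective stress: σ'_f = 68.601 + 23.276 = 91.877 kPa.
σ'_f = 91.877 ≤ σ'_p = 135 kPa, so the clay remains overconsolidated and only the recompression index applies:
S_c = C_r·H/(1+e₀)·log₁₀(σ'_f/σ'_0) = 0.062×7.4/1.92×log₁₀(91.877/68.601)
    = 0.23896 × 0.12688 = 0.03032 m

S_c ≈ 0.0303 m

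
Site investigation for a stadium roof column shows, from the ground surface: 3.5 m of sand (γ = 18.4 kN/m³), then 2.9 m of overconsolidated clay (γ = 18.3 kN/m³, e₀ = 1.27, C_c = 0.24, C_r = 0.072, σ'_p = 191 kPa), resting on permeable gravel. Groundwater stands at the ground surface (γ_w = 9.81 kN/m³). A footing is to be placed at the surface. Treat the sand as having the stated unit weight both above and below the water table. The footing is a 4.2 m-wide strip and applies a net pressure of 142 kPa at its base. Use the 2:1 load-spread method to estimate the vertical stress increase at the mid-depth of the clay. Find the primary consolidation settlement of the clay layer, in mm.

S_c ≈ 37.2 mm

Mid-depth of clay below the ground surface: z = 3.5 + 2.9/2 = 4.95 m.
Total vertical stress at mid-clay: σ_v = 18.4×3.5 + 18.3×1.45 = 90.935 kPa.
Pore pressure: u = 9.81×(4.95 − 0) = 48.56 kPa.
Initial effective stress: σ'_0 = σ_v − u = 90.935 − 48.56 = 42.375 kPa.
Stress increase at mid-clay by the 2:1 spreading method:
Δσ = qB/(B+z) = 142×4.2/(4.2+4.95) = 65.18 kPa
Final effective stress: σ'_f = 42.375 + 65.18 = 107.56 kPa.
σ'_f = 107.56 ≤ σ'_p = 191 kPa, so the clay remains overconsolidated and only the recompression index applies:
S_c = C_r·H/(1+e₀)·log₁₀(σ'_f/σ'_0) = 0.072×2.9/2.27×log₁₀(107.56/42.375)
    = 0.09198 × 0.40454 = 0.03721 m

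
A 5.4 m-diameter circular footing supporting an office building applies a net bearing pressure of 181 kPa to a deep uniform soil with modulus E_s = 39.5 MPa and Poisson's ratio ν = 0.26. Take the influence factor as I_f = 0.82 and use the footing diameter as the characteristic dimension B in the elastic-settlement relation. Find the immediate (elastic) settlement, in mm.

S_e ≈ 18.9 mm

Immediate (elastic) settlement: S_e = q·B·(1−ν²)/E_s · I_f.
E_s = 39.5 MPa = 39500 kPa.
S_e = 181 × 5.4 × (1 − 0.26²) / 39500 × 0.82
    = 181 × 5.4 × 0.9324 / 39500 × 0.82
    = 0.01892 m = 18.92 mm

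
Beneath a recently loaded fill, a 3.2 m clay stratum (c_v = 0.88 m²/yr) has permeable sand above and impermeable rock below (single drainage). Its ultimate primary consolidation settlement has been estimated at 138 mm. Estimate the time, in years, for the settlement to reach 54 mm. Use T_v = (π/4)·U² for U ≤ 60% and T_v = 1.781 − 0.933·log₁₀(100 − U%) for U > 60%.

Drainage path length: H_d = H = 3.2 m (single drainage).
U = S(t)/S_ult = 54/138 = 0.3913.
U ≤ 60%: T_v = (π/4)·U² = (π/4)×0.3913² = 0.12026.
t = T_v·H_d²/c_v = 0.12026×3.2²/0.88 = 1.399 years.

t ≈ 1.4 years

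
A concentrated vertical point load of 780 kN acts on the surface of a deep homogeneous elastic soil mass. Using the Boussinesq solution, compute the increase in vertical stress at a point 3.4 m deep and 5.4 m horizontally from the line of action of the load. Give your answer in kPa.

Δσ_z ≈ 1.38 kPa

Boussinesq vertical stress below a point load on an elastic half-space:
Δσ_z = 3P/(2πz²) · [1 + (r/z)²]^(−5/2)
r/z = 5.4/3.4 = 1.5882; [1+(r/z)²]^(−5/2) = 0.042941.
Δσ_z = 3×780/(2π×3.4²) × 0.042941 = 32.216 × 0.042941 = 1.383 kPa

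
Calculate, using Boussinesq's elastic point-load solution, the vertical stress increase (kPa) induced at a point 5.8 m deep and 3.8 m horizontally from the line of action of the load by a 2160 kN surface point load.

Boussinesq vertical stress below a point load on an elastic half-space:
Δσ_z = 3P/(2πz²) · [1 + (r/z)²]^(−5/2)
r/z = 3.8/5.8 = 0.65517; [1+(r/z)²]^(−5/2) = 0.40948.
Δσ_z = 3×2160/(2π×5.8²) × 0.40948 = 30.658 × 0.40948 = 12.55 kPa

Δσ_z ≈ 12.6 kPa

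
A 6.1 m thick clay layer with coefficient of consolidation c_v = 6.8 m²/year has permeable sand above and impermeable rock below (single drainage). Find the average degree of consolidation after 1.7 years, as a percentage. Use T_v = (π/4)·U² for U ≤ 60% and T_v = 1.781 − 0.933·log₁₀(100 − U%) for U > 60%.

U ≈ 62.3 %

Drainage path length: H_d = H = 6.1 m (single drainage).
T_v = c_v·t/H_d² = 6.8×1.7/6.1² = 0.31067.
T_v = 0.31067 corresponds to the U > 60% branch:
U = 1 − 10^((1.781 − T_v)/0.933)/100 = 0.6234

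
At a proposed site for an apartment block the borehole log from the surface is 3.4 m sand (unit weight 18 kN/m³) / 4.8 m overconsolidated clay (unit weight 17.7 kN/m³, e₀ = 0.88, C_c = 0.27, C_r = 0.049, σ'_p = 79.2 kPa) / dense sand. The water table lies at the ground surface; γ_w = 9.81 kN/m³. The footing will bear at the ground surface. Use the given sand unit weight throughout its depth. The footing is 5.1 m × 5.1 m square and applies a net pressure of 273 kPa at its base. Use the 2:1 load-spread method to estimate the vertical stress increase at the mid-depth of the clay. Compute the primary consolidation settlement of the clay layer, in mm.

Mid-depth of clay below the ground surface: z = 3.4 + 4.8/2 = 5.8 m.
Total vertical stress at mid-clay: σ_v = 18×3.4 + 17.7×2.4 = 103.68 kPa.
Pore pressure: u = 9.81×(5.8 − 0) = 56.898 kPa.
Initial effective stress: σ'_0 = σ_v − u = 103.68 − 56.898 = 46.782 kPa.
Stress increase at mid-clay by the 2:1 spreading method:
Δσ = qBL/((B+z)(L+z)) = 273×5.1×5.1/((5.1+5.8)(5.1+5.8)) = 59.765 kPa
Final effective stress: σ'_f = 46.782 + 59.765 = 106.55 kPa.
σ'_f = 106.55 > σ'_p = 79.2 kPa, so the stress path crosses the preconsolidation pressure — recompression up to σ'_p, then virgin compression beyond:
S_c = H/(1+e₀)·[C_r·log₁₀(σ'_p/σ'_0) + C_c·log₁₀(σ'_f/σ'_p)]
    = 4.8/1.88 × [0.049×log₁₀(79.2/46.782) + 0.27×log₁₀(106.55/79.2)]
    = 2.5532 × [0.011204 + 0.034784] = 0.1174 m

S_c ≈ 117 mm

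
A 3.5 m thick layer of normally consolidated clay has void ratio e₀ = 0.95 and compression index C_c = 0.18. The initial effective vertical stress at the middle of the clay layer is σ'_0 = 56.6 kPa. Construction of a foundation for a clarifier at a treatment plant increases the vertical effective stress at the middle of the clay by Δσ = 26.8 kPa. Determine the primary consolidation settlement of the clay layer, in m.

S_c ≈ 0.0544 m

Final effective stress: σ'_f = σ'_0 + Δσ = 56.6 + 26.8 = 83.4 kPa.
Normally consolidated clay, so the full stress increment lies on the virgin compression line:
S_c = C_c·H/(1+e₀)·log₁₀(σ'_f/σ'_0) = 0.18×3.5/(1+0.95)×log₁₀(83.4/56.6)
    = 0.32308 × 0.16835 = 0.05439 m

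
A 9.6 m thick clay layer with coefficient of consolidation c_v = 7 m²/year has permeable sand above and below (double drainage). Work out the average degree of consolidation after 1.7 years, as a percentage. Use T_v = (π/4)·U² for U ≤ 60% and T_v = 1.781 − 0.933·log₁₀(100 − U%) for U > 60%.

U ≈ 77.3 %

Drainage path length: H_d = H/2 = 4.8 m (double drainage).
T_v = c_v·t/H_d² = 7×1.7/4.8² = 0.51649.
T_v = 0.51649 corresponds to the U > 60% branch:
U = 1 − 10^((1.781 − T_v)/0.933)/100 = 0.7734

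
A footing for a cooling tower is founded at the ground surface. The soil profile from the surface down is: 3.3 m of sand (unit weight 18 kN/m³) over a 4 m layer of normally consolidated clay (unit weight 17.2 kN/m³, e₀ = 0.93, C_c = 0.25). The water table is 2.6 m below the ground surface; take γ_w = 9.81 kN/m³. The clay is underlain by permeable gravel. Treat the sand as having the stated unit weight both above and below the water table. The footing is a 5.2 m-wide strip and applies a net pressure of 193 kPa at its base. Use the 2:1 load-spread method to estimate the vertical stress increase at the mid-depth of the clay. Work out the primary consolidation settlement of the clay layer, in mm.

Mid-depth of clay below the ground surface: z = 3.3 + 4/2 = 5.3 m.
Total vertical stress at mid-clay: σ_v = 18×3.3 + 17.2×2 = 93.8 kPa.
Pore pressure: u = 9.81×(5.3 − 2.6) = 26.487 kPa.
Initial effective stress: σ'_0 = σ_v − u = 93.8 − 26.487 = 67.313 kPa.
Stress increase at mid-clay by the 2:1 spreading method:
Δσ = qB/(B+z) = 193×5.2/(5.2+5.3) = 95.581 kPa
Final effective stress: σ'_f = σ'_0 + Δσ = 67.313 + 95.581 = 162.89 kPa.
Normally consolidated clay, so the full stress increment lies on the virgin compression line:
S_c = C_c·H/(1+e₀)·log₁₀(σ'_f/σ'_0) = 0.25×4/(1+0.93)×log₁₀(162.89/67.313)
    = 0.51813 × 0.3838 = 0.1989 m

S_c ≈ 199 mm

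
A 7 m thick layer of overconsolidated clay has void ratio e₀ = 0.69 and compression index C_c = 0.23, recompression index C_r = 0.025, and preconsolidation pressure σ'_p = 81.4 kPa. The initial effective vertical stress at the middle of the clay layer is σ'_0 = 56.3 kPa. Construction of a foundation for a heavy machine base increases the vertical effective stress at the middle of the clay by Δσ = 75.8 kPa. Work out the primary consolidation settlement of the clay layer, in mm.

Final effective stress: σ'_f = 56.3 + 75.8 = 132.1 kPa.
σ'_f = 132.1 > σ'_p = 81.4 kPa, so the stress path crosses the preconsolidation pressure — recompression up to σ'_p, then virgin compression beyond:
S_c = H/(1+e₀)·[C_r·log₁₀(σ'_p/σ'_0) + C_c·log₁₀(σ'_f/σ'_p)]
    = 7/1.69 × [0.025×log₁₀(81.4/56.3) + 0.23×log₁₀(132.1/81.4)]
    = 4.142 × [0.0040029 + 0.048364] = 0.2169 m

S_c ≈ 217 mm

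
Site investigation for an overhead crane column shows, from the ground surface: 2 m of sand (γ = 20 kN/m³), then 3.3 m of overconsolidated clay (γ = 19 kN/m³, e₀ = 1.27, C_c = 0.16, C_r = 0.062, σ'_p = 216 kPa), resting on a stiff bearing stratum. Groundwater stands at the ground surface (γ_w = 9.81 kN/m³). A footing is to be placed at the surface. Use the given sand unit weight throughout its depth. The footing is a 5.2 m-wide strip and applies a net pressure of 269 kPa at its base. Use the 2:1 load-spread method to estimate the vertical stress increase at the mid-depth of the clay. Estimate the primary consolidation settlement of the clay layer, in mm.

S_c ≈ 66.3 mm

Mid-depth of clay below the ground surface: z = 2 + 3.3/2 = 3.65 m.
Total vertical stress at mid-clay: σ_v = 20×2 + 19×1.65 = 71.35 kPa.
Pore pressure: u = 9.81×(3.65 − 0) = 35.806 kPa.
Initial effective stress: σ'_0 = σ_v − u = 71.35 − 35.806 = 35.544 kPa.
Stress increase at mid-clay by the 2:1 spreading method:
Δσ = qB/(B+z) = 269×5.2/(5.2+3.65) = 158.06 kPa
Final effective stress: σ'_f = 35.544 + 158.06 = 193.6 kPa.
σ'_f = 193.6 ≤ σ'_p = 216 kPa, so the clay remains overconsolidated and only the recompression index applies:
S_c = C_r·H/(1+e₀)·log₁₀(σ'_f/σ'_0) = 0.062×3.3/2.27×log₁₀(193.6/35.544)
    = 0.090129 × 0.73614 = 0.06635 m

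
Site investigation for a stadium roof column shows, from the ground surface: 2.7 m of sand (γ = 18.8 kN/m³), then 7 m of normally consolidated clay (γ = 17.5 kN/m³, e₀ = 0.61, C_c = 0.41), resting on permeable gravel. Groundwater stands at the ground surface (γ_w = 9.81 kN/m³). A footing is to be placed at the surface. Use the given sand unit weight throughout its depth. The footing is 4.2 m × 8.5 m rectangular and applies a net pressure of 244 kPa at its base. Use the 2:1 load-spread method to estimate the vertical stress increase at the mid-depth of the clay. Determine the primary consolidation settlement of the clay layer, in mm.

Mid-depth of clay below the ground surface: z = 2.7 + 7/2 = 6.2 m.
Total vertical stress at mid-clay: σ_v = 18.8×2.7 + 17.5×3.5 = 112.01 kPa.
Pore pressure: u = 9.81×(6.2 − 0) = 60.822 kPa.
Initial effective stress: σ'_0 = σ_v − u = 112.01 − 60.822 = 51.188 kPa.
Stress increase at mid-clay by the 2:1 spreading method:
Δσ = qBL/((B+z)(L+z)) = 244×4.2×8.5/((4.2+6.2)(8.5+6.2)) = 56.978 kPa
Final effective stress: σ'_f = σ'_0 + Δσ = 51.188 + 56.978 = 108.17 kPa.
Normally consolidated clay, so the full stress increment lies on the virgin compression line:
S_c = C_c·H/(1+e₀)·log₁₀(σ'_f/σ'_0) = 0.41×7/(1+0.61)×log₁₀(108.17/51.188)
    = 1.7826 × 0.32494 = 0.5792 m

S_c ≈ 579 mm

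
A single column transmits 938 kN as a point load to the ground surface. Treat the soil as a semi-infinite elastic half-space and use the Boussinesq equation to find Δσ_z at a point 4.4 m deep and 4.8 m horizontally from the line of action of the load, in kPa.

Boussinesq vertical stress below a point load on an elastic half-space:
Δσ_z = 3P/(2πz²) · [1 + (r/z)²]^(−5/2)
r/z = 4.8/4.4 = 1.0909; [1+(r/z)²]^(−5/2) = 0.14088.
Δσ_z = 3×938/(2π×4.4²) × 0.14088 = 23.133 × 0.14088 = 3.259 kPa

Δσ_z ≈ 3.26 kPa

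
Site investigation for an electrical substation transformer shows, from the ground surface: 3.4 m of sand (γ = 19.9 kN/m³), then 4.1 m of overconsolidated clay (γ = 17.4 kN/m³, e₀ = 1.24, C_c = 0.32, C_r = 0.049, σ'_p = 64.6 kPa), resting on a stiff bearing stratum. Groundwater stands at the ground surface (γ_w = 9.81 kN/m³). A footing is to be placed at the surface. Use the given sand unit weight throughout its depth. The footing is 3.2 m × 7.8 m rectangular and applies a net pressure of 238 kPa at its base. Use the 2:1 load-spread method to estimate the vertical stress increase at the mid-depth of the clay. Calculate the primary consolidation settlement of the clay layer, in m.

S_c ≈ 0.126 m

Mid-depth of clay below the ground surface: z = 3.4 + 4.1/2 = 5.45 m.
Total vertical stress at mid-clay: σ_v = 19.9×3.4 + 17.4×2.05 = 103.33 kPa.
Pore pressure: u = 9.81×(5.45 − 0) = 53.465 kPa.
Initial effective stress: σ'_0 = σ_v − u = 103.33 − 53.465 = 49.865 kPa.
Stress increase at mid-clay by the 2:1 spreading method:
Δσ = qBL/((B+z)(L+z)) = 238×3.2×7.8/((3.2+5.45)(7.8+5.45)) = 51.831 kPa
Final effective stress: σ'_f = 49.865 + 51.831 = 101.7 kPa.
σ'_f = 101.7 > σ'_p = 64.6 kPa, so the stress path crosses the preconsolidation pressure — recompression up to σ'_p, then virgin compression beyond:
S_c = H/(1+e₀)·[C_r·log₁₀(σ'_p/σ'_0) + C_c·log₁₀(σ'_f/σ'_p)]
    = 4.1/2.24 × [0.049×log₁₀(64.6/49.865) + 0.32×log₁₀(101.7/64.6)]
    = 1.8304 × [0.0055094 + 0.063068] = 0.1255 m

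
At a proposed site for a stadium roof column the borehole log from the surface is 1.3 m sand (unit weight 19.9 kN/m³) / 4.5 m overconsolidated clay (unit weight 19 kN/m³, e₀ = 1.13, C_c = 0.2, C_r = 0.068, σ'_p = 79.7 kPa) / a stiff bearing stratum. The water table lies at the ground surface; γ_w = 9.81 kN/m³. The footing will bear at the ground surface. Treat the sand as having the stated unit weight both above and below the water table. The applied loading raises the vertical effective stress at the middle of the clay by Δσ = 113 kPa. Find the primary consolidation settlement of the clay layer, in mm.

S_c ≈ 166 mm

Mid-depth of clay below the ground surface: z = 1.3 + 4.5/2 = 3.55 m.
Total vertical stress at mid-clay: σ_v = 19.9×1.3 + 19×2.25 = 68.62 kPa.
Pore pressure: u = 9.81×(3.55 − 0) = 34.825 kPa.
Initial effective stress: σ'_0 = σ_v − u = 68.62 − 34.825 = 33.795 kPa.
Final effective stress: σ'_f = 33.795 + 113 = 146.8 kPa.
σ'_f = 146.8 > σ'_p = 79.7 kPa, so the stress path crosses the preconsolidation pressure — recompression up to σ'_p, then virgin compression beyond:
S_c = H/(1+e₀)·[C_r·log₁₀(σ'_p/σ'_0) + C_c·log₁₀(σ'_f/σ'_p)]
    = 4.5/2.13 × [0.068×log₁₀(79.7/33.795) + 0.2×log₁₀(146.8/79.7)]
    = 2.1127 × [0.025337 + 0.053054] = 0.1656 m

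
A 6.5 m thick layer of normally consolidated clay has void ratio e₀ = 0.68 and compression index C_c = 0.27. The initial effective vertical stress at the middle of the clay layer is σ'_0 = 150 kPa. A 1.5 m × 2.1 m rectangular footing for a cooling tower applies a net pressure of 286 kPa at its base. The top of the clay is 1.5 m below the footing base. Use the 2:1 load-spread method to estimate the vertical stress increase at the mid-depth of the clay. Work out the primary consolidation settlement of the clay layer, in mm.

S_c ≈ 59.5 mm

Mid-depth of clay below the footing base: z = 1.5 + 6.5/2 = 4.75 m.
Stress increase at mid-clay by the 2:1 spreading method:
Δσ = qBL/((B+z)(L+z)) = 286×1.5×2.1/((1.5+4.75)(2.1+4.75)) = 21.043 kPa
Final effective stress: σ'_f = σ'_0 + Δσ = 150 + 21.043 = 171.04 kPa.
Normally consolidated clay, so the full stress increment lies on the virgin compression line:
S_c = C_c·H/(1+e₀)·log₁₀(σ'_f/σ'_0) = 0.27×6.5/(1+0.68)×log₁₀(171.04/150)
    = 1.0446 × 0.057006 = 0.05955 m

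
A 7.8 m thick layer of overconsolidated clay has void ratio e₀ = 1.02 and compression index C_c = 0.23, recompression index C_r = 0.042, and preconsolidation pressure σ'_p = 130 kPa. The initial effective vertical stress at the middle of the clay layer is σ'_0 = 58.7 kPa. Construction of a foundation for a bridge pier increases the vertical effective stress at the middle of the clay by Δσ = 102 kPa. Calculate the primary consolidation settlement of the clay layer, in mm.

S_c ≈ 138 mm

Final effective stress: σ'_f = 58.7 + 102 = 160.7 kPa.
σ'_f = 160.7 > σ'_p = 130 kPa, so the stress path crosses the preconsolidation pressure — recompression up to σ'_p, then virgin compression beyond:
S_c = H/(1+e₀)·[C_r·log₁₀(σ'_p/σ'_0) + C_c·log₁₀(σ'_f/σ'_p)]
    = 7.8/2.02 × [0.042×log₁₀(130/58.7) + 0.23×log₁₀(160.7/130)]
    = 3.8614 × [0.014503 + 0.021177] = 0.1378 m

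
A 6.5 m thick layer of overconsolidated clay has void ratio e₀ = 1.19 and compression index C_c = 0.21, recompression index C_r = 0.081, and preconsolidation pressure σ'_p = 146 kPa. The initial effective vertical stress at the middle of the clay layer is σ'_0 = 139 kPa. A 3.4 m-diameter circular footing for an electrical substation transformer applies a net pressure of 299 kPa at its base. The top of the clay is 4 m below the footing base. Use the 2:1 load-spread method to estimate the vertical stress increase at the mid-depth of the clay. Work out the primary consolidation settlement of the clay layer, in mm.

S_c ≈ 45.5 mm

Mid-depth of clay below the footing base: z = 4 + 6.5/2 = 7.25 m.
Stress increase at mid-clay by the 2:1 spreading method:
Δσ ≈ qD²/(D+z)² = 299×3.4²/(3.4+7.25)² = 30.474 kPa
Final effective stress: σ'_f = 139 + 30.474 = 169.47 kPa.
σ'_f = 169.47 > σ'_p = 146 kPa, so the stress path crosses the preconsolidation pressure — recompression up to σ'_p, then virgin compression beyond:
S_c = H/(1+e₀)·[C_r·log₁₀(σ'_p/σ'_0) + C_c·log₁₀(σ'_f/σ'_p)]
    = 6.5/2.19 × [0.081×log₁₀(146/139) + 0.21×log₁₀(169.47/146)]
    = 2.968 × [0.0017284 + 0.013595] = 0.04548 m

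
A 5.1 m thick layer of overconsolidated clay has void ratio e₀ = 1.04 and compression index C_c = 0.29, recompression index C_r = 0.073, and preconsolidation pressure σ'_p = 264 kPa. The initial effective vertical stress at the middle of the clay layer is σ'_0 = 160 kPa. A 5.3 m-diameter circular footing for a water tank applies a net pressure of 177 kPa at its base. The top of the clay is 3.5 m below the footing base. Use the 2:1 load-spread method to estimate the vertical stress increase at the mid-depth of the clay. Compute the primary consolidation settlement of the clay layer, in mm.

Mid-depth of clay below the footing base: z = 3.5 + 5.1/2 = 6.05 m.
Stress increase at mid-clay by the 2:1 spreading method:
Δσ ≈ qD²/(D+z)² = 177×5.3²/(5.3+6.05)² = 38.595 kPa
Final effective stress: σ'_f = 160 + 38.595 = 198.59 kPa.
σ'_f = 198.59 ≤ σ'_p = 264 kPa, so the clay remains overconsolidated and only the recompression index applies:
S_c = C_r·H/(1+e₀)·log₁₀(σ'_f/σ'_0) = 0.073×5.1/2.04×log₁₀(198.59/160)
    = 0.1825 × 0.093837 = 0.01713 m

S_c ≈ 17.1 mm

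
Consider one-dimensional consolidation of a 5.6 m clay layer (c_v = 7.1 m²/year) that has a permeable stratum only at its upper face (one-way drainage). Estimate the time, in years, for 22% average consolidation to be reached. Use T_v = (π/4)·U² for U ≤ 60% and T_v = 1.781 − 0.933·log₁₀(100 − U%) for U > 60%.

Drainage path length: H_d = H = 5.6 m (single drainage).
U ≤ 60%: T_v = (π/4)·U² = (π/4)×0.22² = 0.038013.
t = T_v·H_d²/c_v = 0.038013×5.6²/7.1 = 0.1679 years.

t ≈ 0.168 years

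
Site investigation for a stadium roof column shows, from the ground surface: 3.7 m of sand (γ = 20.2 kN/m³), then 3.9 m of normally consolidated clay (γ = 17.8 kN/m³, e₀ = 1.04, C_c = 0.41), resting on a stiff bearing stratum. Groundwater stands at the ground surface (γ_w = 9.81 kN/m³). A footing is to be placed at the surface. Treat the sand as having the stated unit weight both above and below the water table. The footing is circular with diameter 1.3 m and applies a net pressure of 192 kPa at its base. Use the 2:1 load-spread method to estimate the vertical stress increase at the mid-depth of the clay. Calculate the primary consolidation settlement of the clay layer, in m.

S_c ≈ 0.0399 m

Mid-depth of clay below the ground surface: z = 3.7 + 3.9/2 = 5.65 m.
Total vertical stress at mid-clay: σ_v = 20.2×3.7 + 17.8×1.95 = 109.45 kPa.
Pore pressure: u = 9.81×(5.65 − 0) = 55.427 kPa.
Initial effective stress: σ'_0 = σ_v − u = 109.45 − 55.427 = 54.023 kPa.
Stress increase at mid-clay by the 2:1 spreading method:
Δσ ≈ qD²/(D+z)² = 192×1.3²/(1.3+5.65)² = 6.7177 kPa
Final effective stress: σ'_f = σ'_0 + Δσ = 54.023 + 6.7177 = 60.741 kPa.
Normally consolidated clay, so the full stress increment lies on the virgin compression line:
S_c = C_c·H/(1+e₀)·log₁₀(σ'_f/σ'_0) = 0.41×3.9/(1+1.04)×log₁₀(60.741/54.023)
    = 0.78382 × 0.050903 = 0.0399 m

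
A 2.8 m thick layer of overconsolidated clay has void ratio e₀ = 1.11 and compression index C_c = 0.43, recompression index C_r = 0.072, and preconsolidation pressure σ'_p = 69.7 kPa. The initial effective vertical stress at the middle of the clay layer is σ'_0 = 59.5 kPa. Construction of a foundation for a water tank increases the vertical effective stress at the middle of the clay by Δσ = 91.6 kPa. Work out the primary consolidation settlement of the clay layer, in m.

S_c ≈ 0.198 m

Final effective stress: σ'_f = 59.5 + 91.6 = 151.1 kPa.
σ'_f = 151.1 > σ'_p = 69.7 kPa, so the stress path crosses the preconsolidation pressure — recompression up to σ'_p, then virgin compression beyond:
S_c = H/(1+e₀)·[C_r·log₁₀(σ'_p/σ'_0) + C_c·log₁₀(σ'_f/σ'_p)]
    = 2.8/2.11 × [0.072×log₁₀(69.7/59.5) + 0.43×log₁₀(151.1/69.7)]
    = 1.327 × [0.0049475 + 0.14449] = 0.1983 m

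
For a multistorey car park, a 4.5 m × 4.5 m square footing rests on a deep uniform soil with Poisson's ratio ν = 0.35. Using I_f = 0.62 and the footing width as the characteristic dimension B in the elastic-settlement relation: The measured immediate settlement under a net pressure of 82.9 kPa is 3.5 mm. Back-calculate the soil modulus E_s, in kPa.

E_s ≈ 58000 kPa

S_e = q·B·(1−ν²)/E_s · I_f  ⇒  E_s = q·B·(1−ν²)·I_f / S_e.
E_s = 82.9 × 4.5 × 0.8775 × 0.62 / 0.0035 = 57990 kPa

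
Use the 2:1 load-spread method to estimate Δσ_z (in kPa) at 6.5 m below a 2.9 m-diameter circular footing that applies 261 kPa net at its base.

Δσ_z ≈ 24.8 kPa

By the 2:1 method the load spreads at 1 horizontal : 2 vertical, so at depth z the loaded area has grown by z in each plan dimension:
Δσ ≈ qD²/(D+z)² = 261×2.9²/(2.9+6.5)² = 24.842 kPa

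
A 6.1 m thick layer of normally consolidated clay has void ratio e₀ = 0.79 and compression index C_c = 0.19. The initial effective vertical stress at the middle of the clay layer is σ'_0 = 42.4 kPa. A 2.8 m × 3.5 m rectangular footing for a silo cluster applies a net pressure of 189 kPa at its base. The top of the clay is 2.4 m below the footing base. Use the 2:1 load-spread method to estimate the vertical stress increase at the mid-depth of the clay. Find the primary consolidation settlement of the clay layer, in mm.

S_c ≈ 131 mm

Mid-depth of clay below the footing base: z = 2.4 + 6.1/2 = 5.45 m.
Stress increase at mid-clay by the 2:1 spreading method:
Δσ = qBL/((B+z)(L+z)) = 189×2.8×3.5/((2.8+5.45)(3.5+5.45)) = 25.085 kPa
Final effective stress: σ'_f = σ'_0 + Δσ = 42.4 + 25.085 = 67.485 kPa.
Normally consolidated clay, so the full stress increment lies on the virgin compression line:
S_c = C_c·H/(1+e₀)·log₁₀(σ'_f/σ'_0) = 0.19×6.1/(1+0.79)×log₁₀(67.485/42.4)
    = 0.64749 × 0.20184 = 0.1307 m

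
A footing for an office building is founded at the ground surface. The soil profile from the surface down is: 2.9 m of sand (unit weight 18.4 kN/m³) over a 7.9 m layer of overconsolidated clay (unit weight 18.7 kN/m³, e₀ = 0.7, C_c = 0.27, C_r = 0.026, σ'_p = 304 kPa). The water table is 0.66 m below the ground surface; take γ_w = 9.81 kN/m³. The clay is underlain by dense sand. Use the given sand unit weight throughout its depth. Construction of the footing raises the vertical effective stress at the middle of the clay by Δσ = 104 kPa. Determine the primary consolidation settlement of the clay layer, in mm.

Mid-depth of clay below the ground surface: z = 2.9 + 7.9/2 = 6.85 m.
Total vertical stress at mid-clay: σ_v = 18.4×2.9 + 18.7×3.95 = 127.22 kPa.
Pore pressure: u = 9.81×(6.85 − 0.66) = 60.724 kPa.
Initial effective stress: σ'_0 = σ_v − u = 127.22 − 60.724 = 66.496 kPa.
Final effective stress: σ'_f = 66.496 + 104 = 170.5 kPa.
σ'_f = 170.5 ≤ σ'_p = 304 kPa, so the clay remains overconsolidated and only the recompression index applies:
S_c = C_r·H/(1+e₀)·log₁₀(σ'_f/σ'_0) = 0.026×7.9/1.7×log₁₀(170.5/66.496)
    = 0.12082 × 0.40893 = 0.04941 m

S_c ≈ 49.4 mm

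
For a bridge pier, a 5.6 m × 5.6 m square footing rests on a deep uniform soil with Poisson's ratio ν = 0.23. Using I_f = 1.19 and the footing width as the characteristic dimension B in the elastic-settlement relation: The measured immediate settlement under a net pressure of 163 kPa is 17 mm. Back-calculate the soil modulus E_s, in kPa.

E_s ≈ 60500 kPa

S_e = q·B·(1−ν²)/E_s · I_f  ⇒  E_s = q·B·(1−ν²)·I_f / S_e.
E_s = 163 × 5.6 × 0.9471 × 1.19 / 0.017 = 60520 kPa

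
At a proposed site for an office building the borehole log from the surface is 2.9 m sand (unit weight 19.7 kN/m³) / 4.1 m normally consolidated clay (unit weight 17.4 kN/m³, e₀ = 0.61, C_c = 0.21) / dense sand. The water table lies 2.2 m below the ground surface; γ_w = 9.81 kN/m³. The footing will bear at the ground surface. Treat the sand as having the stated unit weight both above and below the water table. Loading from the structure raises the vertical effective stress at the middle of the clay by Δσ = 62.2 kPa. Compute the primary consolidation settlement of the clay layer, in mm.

S_c ≈ 155 mm

Mid-depth of clay below the ground surface: z = 2.9 + 4.1/2 = 4.95 m.
Total vertical stress at mid-clay: σ_v = 19.7×2.9 + 17.4×2.05 = 92.8 kPa.
Pore pressure: u = 9.81×(4.95 − 2.2) = 26.978 kPa.
Initial effective stress: σ'_0 = σ_v − u = 92.8 − 26.978 = 65.822 kPa.
Final effective stress: σ'_f = σ'_0 + Δσ = 65.822 + 62.2 = 128.02 kPa.
Normally consolidated clay, so the full stress increment lies on the virgin compression line:
S_c = C_c·H/(1+e₀)·log₁₀(σ'_f/σ'_0) = 0.21×4.1/(1+0.61)×log₁₀(128.02/65.822)
    = 0.53478 × 0.28891 = 0.1545 m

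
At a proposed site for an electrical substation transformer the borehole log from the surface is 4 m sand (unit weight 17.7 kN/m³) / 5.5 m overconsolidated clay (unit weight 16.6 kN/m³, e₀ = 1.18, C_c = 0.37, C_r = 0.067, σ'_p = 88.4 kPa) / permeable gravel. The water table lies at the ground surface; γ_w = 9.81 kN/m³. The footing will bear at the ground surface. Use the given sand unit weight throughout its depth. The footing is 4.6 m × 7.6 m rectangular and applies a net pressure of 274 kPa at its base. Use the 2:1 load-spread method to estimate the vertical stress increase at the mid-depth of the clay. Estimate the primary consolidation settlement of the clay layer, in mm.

Mid-depth of clay below the ground surface: z = 4 + 5.5/2 = 6.75 m.
Total vertical stress at mid-clay: σ_v = 17.7×4 + 16.6×2.75 = 116.45 kPa.
Pore pressure: u = 9.81×(6.75 − 0) = 66.218 kPa.
Initial effective stress: σ'_0 = σ_v − u = 116.45 − 66.218 = 50.232 kPa.
Stress increase at mid-clay by the 2:1 spreading method:
Δσ = qBL/((B+z)(L+z)) = 274×4.6×7.6/((4.6+6.75)(7.6+6.75)) = 58.813 kPa
Final effective stress: σ'_f = 50.232 + 58.813 = 109.05 kPa.
σ'_f = 109.05 > σ'_p = 88.4 kPa, so the stress path crosses the preconsolidation pressure — recompression up to σ'_p, then virgin compression beyond:
S_c = H/(1+e₀)·[C_r·log₁₀(σ'_p/σ'_0) + C_c·log₁₀(σ'_f/σ'_p)]
    = 5.5/2.18 × [0.067×log₁₀(88.4/50.232) + 0.37×log₁₀(109.05/88.4)]
    = 2.5229 × [0.016447 + 0.033734] = 0.1266 m

S_c ≈ 127 mm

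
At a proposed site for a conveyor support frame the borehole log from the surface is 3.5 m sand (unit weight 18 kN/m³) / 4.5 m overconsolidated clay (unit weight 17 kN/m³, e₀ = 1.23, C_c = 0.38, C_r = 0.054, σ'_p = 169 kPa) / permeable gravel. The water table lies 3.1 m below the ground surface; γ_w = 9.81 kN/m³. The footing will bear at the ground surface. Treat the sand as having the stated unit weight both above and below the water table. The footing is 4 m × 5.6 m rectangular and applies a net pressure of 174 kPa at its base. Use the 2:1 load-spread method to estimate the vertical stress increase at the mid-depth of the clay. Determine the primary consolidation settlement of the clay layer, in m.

S_c ≈ 0.0182 m

Mid-depth of clay below the ground surface: z = 3.5 + 4.5/2 = 5.75 m.
Total vertical stress at mid-clay: σ_v = 18×3.5 + 17×2.25 = 101.25 kPa.
Pore pressure: u = 9.81×(5.75 − 3.1) = 25.997 kPa.
Initial effective stress: σ'_0 = σ_v − u = 101.25 − 25.997 = 75.253 kPa.
Stress increase at mid-clay by the 2:1 spreading method:
Δσ = qBL/((B+z)(L+z)) = 174×4×5.6/((4+5.75)(5.6+5.75)) = 35.221 kPa
Final effective stress: σ'_f = 75.253 + 35.221 = 110.47 kPa.
σ'_f = 110.47 ≤ σ'_p = 169 kPa, so the clay remains overconsolidated and only the recompression index applies:
S_c = C_r·H/(1+e₀)·log₁₀(σ'_f/σ'_0) = 0.054×4.5/2.23×log₁₀(110.47/75.253)
    = 0.10897 × 0.16672 = 0.01817 m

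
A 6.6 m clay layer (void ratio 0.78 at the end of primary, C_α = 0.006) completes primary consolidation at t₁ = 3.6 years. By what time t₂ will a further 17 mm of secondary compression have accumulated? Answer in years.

S_s = C_α·H/(1+e_p)·log₁₀(t₂/t₁) ⇒ log₁₀(t₂/t₁) = S_s·(1+e_p)/(C_α·H).
log₁₀(t₂/t₁) = 0.017 × (1+0.78) / (0.006×6.6) = 0.7641
t₂ = t₁ × 10^0.7641 = 3.6 × 5.81 = 20.91 years

t₂ ≈ 20.9 years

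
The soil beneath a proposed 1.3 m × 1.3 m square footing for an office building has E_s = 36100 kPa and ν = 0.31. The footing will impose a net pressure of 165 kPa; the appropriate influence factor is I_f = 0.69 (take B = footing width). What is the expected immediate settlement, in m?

S_e ≈ 0.00371 m

Immediate (elastic) settlement: S_e = q·B·(1−ν²)/E_s · I_f.
S_e = 165 × 1.3 × (1 − 0.31²) / 36100 × 0.69
    = 165 × 1.3 × 0.9039 / 36100 × 0.69
    = 0.003706 m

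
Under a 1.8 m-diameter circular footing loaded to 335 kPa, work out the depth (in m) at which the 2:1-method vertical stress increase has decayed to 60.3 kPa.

2:1 spreading — at depth z the loaded area has grown by z in each plan dimension:
qD²/(D+z)² = Δσ_z ⇒ z = D(√(q/Δσ_z) − 1) = 1.8×(√(335/60.3) − 1) = 2.443 m

z ≈ 2.44 m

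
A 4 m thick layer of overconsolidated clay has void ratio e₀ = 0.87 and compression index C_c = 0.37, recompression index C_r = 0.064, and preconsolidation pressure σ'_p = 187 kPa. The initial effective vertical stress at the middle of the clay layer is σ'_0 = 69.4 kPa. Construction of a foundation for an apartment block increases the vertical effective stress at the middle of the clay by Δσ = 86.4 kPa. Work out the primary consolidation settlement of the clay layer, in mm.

Final effective stress: σ'_f = 69.4 + 86.4 = 155.8 kPa.
σ'_f = 155.8 ≤ σ'_p = 187 kPa, so the clay remains overconsolidated and only the recompression index applies:
S_c = C_r·H/(1+e₀)·log₁₀(σ'_f/σ'_0) = 0.064×4/1.87×log₁₀(155.8/69.4)
    = 0.1369 × 0.35121 = 0.04808 m

S_c ≈ 48.1 mm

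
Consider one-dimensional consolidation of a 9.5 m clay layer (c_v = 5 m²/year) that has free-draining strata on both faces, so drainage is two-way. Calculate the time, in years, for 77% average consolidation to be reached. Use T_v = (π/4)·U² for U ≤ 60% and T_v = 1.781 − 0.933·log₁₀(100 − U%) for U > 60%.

Drainage path length: H_d = H/2 = 4.75 m (double drainage).
U > 60%: T_v = 1.781 − 0.933·log₁₀(100 − 77) = 0.51051.
t = T_v·H_d²/c_v = 0.51051×4.75²/5 = 2.304 years.

t ≈ 2.3 years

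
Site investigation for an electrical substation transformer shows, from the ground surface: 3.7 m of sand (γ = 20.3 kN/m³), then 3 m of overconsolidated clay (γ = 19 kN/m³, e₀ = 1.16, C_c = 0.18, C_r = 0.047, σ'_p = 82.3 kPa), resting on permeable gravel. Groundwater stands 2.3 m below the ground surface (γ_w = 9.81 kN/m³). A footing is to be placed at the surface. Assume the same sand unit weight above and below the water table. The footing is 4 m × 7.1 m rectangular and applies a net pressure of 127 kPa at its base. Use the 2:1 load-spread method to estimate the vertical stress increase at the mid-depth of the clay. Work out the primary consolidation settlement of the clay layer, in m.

Mid-depth of clay below the ground surface: z = 3.7 + 3/2 = 5.2 m.
Total vertical stress at mid-clay: σ_v = 20.3×3.7 + 19×1.5 = 103.61 kPa.
Pore pressure: u = 9.81×(5.2 − 2.3) = 28.449 kPa.
Initial effective stress: σ'_0 = σ_v − u = 103.61 − 28.449 = 75.161 kPa.
Stress increase at mid-clay by the 2:1 spreading method:
Δσ = qBL/((B+z)(L+z)) = 127×4×7.1/((4+5.2)(7.1+5.2)) = 31.873 kPa
Final effective stress: σ'_f = 75.161 + 31.873 = 107.03 kPa.
σ'_f = 107.03 > σ'_p = 82.3 kPa, so the stress path crosses the preconsolidation pressure — recompression up to σ'_p, then virgin compression beyond:
S_c = H/(1+e₀)·[C_r·log₁₀(σ'_p/σ'_0) + C_c·log₁₀(σ'_f/σ'_p)]
    = 3/2.16 × [0.047×log₁₀(82.3/75.161) + 0.18×log₁₀(107.03/82.3)]
    = 1.3889 × [0.0018521 + 0.020539] = 0.0311 m

S_c ≈ 0.0311 m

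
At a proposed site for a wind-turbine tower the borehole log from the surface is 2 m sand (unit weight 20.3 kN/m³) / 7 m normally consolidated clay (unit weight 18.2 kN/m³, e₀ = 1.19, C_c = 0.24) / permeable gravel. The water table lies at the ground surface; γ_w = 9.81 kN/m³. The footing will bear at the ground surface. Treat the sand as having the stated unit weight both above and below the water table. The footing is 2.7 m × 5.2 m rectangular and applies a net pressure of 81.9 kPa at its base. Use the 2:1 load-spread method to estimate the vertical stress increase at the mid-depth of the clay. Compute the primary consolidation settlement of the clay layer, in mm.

Mid-depth of clay below the ground surface: z = 2 + 7/2 = 5.5 m.
Total vertical stress at mid-clay: σ_v = 20.3×2 + 18.2×3.5 = 104.3 kPa.
Pore pressure: u = 9.81×(5.5 − 0) = 53.955 kPa.
Initial effective stress: σ'_0 = σ_v − u = 104.3 − 53.955 = 50.345 kPa.
Stress increase at mid-clay by the 2:1 spreading method:
Δσ = qBL/((B+z)(L+z)) = 81.9×2.7×5.2/((2.7+5.5)(5.2+5.5)) = 13.105 kPa
Final effective stress: σ'_f = σ'_0 + Δσ = 50.345 + 13.105 = 63.45 kPa.
Normally consolidated clay, so the full stress increment lies on the virgin compression line:
S_c = C_c·H/(1+e₀)·log₁₀(σ'_f/σ'_0) = 0.24×7/(1+1.19)×log₁₀(63.45/50.345)
    = 0.76712 × 0.10048 = 0.07708 m

S_c ≈ 77.1 mm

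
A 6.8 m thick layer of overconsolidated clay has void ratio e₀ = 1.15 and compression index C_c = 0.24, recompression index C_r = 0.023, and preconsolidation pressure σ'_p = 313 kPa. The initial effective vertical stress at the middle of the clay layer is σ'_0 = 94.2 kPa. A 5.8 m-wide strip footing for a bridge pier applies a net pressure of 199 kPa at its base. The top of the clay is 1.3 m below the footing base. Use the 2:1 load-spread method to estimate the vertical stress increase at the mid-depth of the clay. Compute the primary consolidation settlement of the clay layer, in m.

Mid-depth of clay below the footing base: z = 1.3 + 6.8/2 = 4.7 m.
Stress increase at mid-clay by the 2:1 spreading method:
Δσ = qB/(B+z) = 199×5.8/(5.8+4.7) = 109.92 kPa
Final effective stress: σ'_f = 94.2 + 109.92 = 204.12 kPa.
σ'_f = 204.12 ≤ σ'_p = 313 kPa, so the clay remains overconsolidated and only the recompression index applies:
S_c = C_r·H/(1+e₀)·log₁₀(σ'_f/σ'_0) = 0.023×6.8/2.15×log₁₀(204.12/94.2)
    = 0.072744 × 0.33583 = 0.02443 m

S_c ≈ 0.0244 m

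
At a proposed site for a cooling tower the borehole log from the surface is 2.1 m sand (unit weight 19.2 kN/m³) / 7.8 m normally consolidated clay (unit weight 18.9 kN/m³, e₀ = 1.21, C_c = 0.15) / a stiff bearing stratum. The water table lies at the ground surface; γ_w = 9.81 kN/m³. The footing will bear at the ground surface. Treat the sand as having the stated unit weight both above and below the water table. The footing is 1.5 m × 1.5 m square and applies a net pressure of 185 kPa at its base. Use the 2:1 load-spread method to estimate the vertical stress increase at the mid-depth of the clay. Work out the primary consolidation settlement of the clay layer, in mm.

S_c ≈ 28.9 mm

Mid-depth of clay below the ground surface: z = 2.1 + 7.8/2 = 6 m.
Total vertical stress at mid-clay: σ_v = 19.2×2.1 + 18.9×3.9 = 114.03 kPa.
Pore pressure: u = 9.81×(6 − 0) = 58.86 kPa.
Initial effective stress: σ'_0 = σ_v − u = 114.03 − 58.86 = 55.17 kPa.
Stress increase at mid-clay by the 2:1 spreading method:
Δσ = qBL/((B+z)(L+z)) = 185×1.5×1.5/((1.5+6)(1.5+6)) = 7.4 kPa
Final effective stress: σ'_f = σ'_0 + Δσ = 55.17 + 7.4 = 62.57 kPa.
Normally consolidated clay, so the full stress increment lies on the virgin compression line:
S_c = C_c·H/(1+e₀)·log₁₀(σ'_f/σ'_0) = 0.15×7.8/(1+1.21)×log₁₀(62.57/55.17)
    = 0.52941 × 0.054663 = 0.02894 m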